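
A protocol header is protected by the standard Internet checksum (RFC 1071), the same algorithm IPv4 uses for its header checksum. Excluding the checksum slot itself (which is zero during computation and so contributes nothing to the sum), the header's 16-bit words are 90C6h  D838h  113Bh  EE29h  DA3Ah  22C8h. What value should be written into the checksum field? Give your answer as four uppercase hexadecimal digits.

9A98

One's-complement addition (fold any carry out of bit 15 back into bit 0):
  0x90C6 + 0xD838 = 0x168FE → wrap carry → 0x68FF
  0x68FF + 0x113B = 0x07A3A
  0x7A3A + 0xEE29 = 0x16863 → wrap carry → 0x6864
  0x6864 + 0xDA3A = 0x1429E → wrap carry → 0x429F
  0x429F + 0x22C8 = 0x06567
One's-complement sum = 0x6567.
Checksum = ~0x6567 & 0xFFFF = 0x9A98.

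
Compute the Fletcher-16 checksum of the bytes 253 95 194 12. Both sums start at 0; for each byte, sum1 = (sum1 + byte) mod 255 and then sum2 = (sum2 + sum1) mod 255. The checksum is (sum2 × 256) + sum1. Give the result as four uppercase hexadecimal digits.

A72C

Running sums (mod 255):
  after byte 0 (253): sum1=253, sum2=253
  after byte 1 (95): sum1=93, sum2=91
  after byte 2 (194): sum1=32, sum2=123
  after byte 3 (12): sum1=44, sum2=167
Checksum = sum2·256 + sum1 = 167·256 + 44 = 42796 = 0xA72C.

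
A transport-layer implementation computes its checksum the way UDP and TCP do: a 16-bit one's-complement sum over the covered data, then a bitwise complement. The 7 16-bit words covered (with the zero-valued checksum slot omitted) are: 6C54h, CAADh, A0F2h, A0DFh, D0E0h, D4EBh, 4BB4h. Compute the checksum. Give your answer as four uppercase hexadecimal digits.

One's-complement addition (fold any carry out of bit 15 back into bit 0):
  0x6C54 + 0xCAAD = 0x13701 → wrap carry → 0x3702
  0x3702 + 0xA0F2 = 0x0D7F4
  0xD7F4 + 0xA0DF = 0x178D3 → wrap carry → 0x78D4
  0x78D4 + 0xD0E0 = 0x149B4 → wrap carry → 0x49B5
  0x49B5 + 0xD4EB = 0x11EA0 → wrap carry → 0x1EA1
  0x1EA1 + 0x4BB4 = 0x06A55
One's-complement sum = 0x6A55.
Checksum = ~0x6A55 & 0xFFFF = 0x95AA.

95AA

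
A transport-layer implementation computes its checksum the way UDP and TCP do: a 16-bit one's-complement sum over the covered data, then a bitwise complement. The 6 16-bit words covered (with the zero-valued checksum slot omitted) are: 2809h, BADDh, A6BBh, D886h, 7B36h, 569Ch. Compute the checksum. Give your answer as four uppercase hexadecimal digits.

One's-complement addition (fold any carry out of bit 15 back into bit 0):
  0x2809 + 0xBADD = 0x0E2E6
  0xE2E6 + 0xA6BB = 0x189A1 → wrap carry → 0x89A2
  0x89A2 + 0xD886 = 0x16228 → wrap carry → 0x6229
  0x6229 + 0x7B36 = 0x0DD5F
  0xDD5F + 0x569C = 0x133FB → wrap carry → 0x33FC
One's-complement sum = 0x33FC.
Checksum = ~0x33FC & 0xFFFF = 0xCC03.

CC03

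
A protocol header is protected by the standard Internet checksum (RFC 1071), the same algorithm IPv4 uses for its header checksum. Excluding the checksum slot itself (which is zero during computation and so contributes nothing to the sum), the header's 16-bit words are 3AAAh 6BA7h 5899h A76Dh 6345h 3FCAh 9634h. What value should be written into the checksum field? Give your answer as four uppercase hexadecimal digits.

One's-complement addition (fold any carry out of bit 15 back into bit 0):
  0x3AAA + 0x6BA7 = 0x0A651
  0xA651 + 0x5899 = 0x0FEEA
  0xFEEA + 0xA76D = 0x1A657 → wrap carry → 0xA658
  0xA658 + 0x6345 = 0x1099D → wrap carry → 0x099E
  0x099E + 0x3FCA = 0x04968
  0x4968 + 0x9634 = 0x0DF9C
One's-complement sum = 0xDF9C.
Checksum = ~0xDF9C & 0xFFFF = 0x2063.

2063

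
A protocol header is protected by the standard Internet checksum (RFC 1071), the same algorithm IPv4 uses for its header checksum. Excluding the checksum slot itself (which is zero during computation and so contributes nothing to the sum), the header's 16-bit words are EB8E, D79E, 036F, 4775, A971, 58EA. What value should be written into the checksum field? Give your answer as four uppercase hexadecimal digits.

EF91

One's-complement addition (fold any carry out of bit 15 back into bit 0):
  0xEB8E + 0xD79E = 0x1C32C → wrap carry → 0xC32D
  0xC32D + 0x036F = 0x0C69C
  0xC69C + 0x4775 = 0x10E11 → wrap carry → 0x0E12
  0x0E12 + 0xA971 = 0x0B783
  0xB783 + 0x58EA = 0x1106D → wrap carry → 0x106E
One's-complement sum = 0x106E.
Checksum = ~0x106E & 0xFFFF = 0xEF91.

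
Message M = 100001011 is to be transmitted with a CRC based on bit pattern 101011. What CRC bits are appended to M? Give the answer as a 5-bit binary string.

Append 5 zeros: 10000101100000. Divide by 101011 (XOR where the leading bit is 1):
  pos 0: 100001 XOR 101011 = 001010
  pos 2: 101001 XOR 101011 = 000010
  pos 6: 101000 XOR 101011 = 000011
Remainder (last 5 bits) = 01100. This is the CRC / FCS.

01100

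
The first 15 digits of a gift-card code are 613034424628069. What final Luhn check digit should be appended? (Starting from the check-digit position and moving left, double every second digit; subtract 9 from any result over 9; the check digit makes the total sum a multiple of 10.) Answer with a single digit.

Partial digits right→left: 9 6 0 8 2 6 4 2 4 4 3 0 3 1 6
Double every second digit counting from the check-digit position (so the 1st, 3rd, 5th, ... of the partial from the right).
  doubled (with −9 where >9): 9 0 4 8 8 6 6 3 → sum 44
  kept as-is: 6 8 6 2 4 0 1 → sum 27
Total = 44 + 27 = 71.
Check digit = (10 − (71 mod 10)) mod 10 = 9.

9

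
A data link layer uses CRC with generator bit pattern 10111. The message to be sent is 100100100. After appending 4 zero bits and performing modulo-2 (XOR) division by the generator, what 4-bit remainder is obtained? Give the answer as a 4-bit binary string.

0001

Append 4 zeros: 1001001000000. Divide by 10111 (XOR where the leading bit is 1):
  pos 0: 10010 XOR 10111 = 00101
  pos 2: 10101 XOR 10111 = 00010
  pos 5: 10000 XOR 10111 = 00111
  pos 7: 11100 XOR 10111 = 01011
  pos 8: 10110 XOR 10111 = 00001
Remainder (last 4 bits) = 0001. This is the CRC / FCS.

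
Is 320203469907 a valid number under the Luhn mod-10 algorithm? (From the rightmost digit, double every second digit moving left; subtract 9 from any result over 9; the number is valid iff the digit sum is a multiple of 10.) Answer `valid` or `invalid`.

invalid

From the right, keep odd positions and double even positions (subtract 9 from any doubled value over 9):
  doubled (positions 2,4,...): 0 9 8 0 0 6 → sum 23
  kept (positions 1,3,...): 7 9 6 3 2 2 → sum 29
Total = 52.
52 mod 10 = 2, so the number is invalid.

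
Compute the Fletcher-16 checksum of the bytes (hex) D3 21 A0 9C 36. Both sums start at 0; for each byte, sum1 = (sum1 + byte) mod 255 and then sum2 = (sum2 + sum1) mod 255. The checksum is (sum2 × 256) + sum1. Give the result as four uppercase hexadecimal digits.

Running sums (mod 255):
  after byte 0 (D3): sum1=211, sum2=211
  after byte 1 (21): sum1=244, sum2=200
  after byte 2 (A0): sum1=149, sum2=94
  after byte 3 (9C): sum1=50, sum2=144
  after byte 4 (36): sum1=104, sum2=248
Checksum = sum2·256 + sum1 = 248·256 + 104 = 63592 = 0xF868.

F868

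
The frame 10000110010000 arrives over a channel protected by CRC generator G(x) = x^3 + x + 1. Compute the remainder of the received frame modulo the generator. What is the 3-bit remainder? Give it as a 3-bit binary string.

Modulo-2 division of 10000110010000 by 1011:
  pos 0: 1000 XOR 1011 = 0011
  pos 2: 1101 XOR 1011 = 0110
  pos 3: 1101 XOR 1011 = 0110
  pos 4: 1100 XOR 1011 = 0111
  pos 5: 1110 XOR 1011 = 0101
  pos 6: 1011 XOR 1011 = 0000
Remainder = 000 (zero — the frame passes the CRC check).

000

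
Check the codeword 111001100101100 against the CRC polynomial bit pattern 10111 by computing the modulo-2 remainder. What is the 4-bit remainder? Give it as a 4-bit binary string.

Modulo-2 division of 111001100101100 by 10111:
  pos 0: 11100 XOR 10111 = 01011
  pos 1: 10111 XOR 10111 = 00000
  pos 6: 10010 XOR 10111 = 00101
  pos 8: 10111 XOR 10111 = 00000
Remainder = 0000 (zero — the frame passes the CRC check).

0000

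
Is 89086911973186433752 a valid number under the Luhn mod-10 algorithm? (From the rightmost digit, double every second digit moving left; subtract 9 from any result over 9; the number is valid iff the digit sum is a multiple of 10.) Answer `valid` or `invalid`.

From the right, keep odd positions and double even positions (subtract 9 from any doubled value over 9):
  doubled (positions 2,4,...): 1 6 8 7 6 9 2 3 0 7 → sum 49
  kept (positions 1,3,...): 2 7 3 6 1 7 1 9 8 9 → sum 53
Total = 102.
102 mod 10 = 2, so the number is invalid.

invalid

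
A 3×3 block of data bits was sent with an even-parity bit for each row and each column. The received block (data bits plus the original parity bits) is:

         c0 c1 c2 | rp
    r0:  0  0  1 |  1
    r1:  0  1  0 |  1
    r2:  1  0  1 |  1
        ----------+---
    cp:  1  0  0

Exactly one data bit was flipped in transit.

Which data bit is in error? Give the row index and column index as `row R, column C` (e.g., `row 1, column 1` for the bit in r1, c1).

row 2, column 1

Recompute each row's even parity and compare to rp:
  r0: data parity 1, sent rp 1 → ok
  r1: data parity 1, sent rp 1 → ok
  r2: data parity 0, sent rp 1 → mismatch
Recompute each column's even parity and compare to cp:
  c0: data parity 1, sent cp 1 → ok
  c1: data parity 1, sent cp 0 → mismatch
  c2: data parity 0, sent cp 0 → ok
Exactly one row (r2) and one column (c1) fail → the flipped bit is at their intersection.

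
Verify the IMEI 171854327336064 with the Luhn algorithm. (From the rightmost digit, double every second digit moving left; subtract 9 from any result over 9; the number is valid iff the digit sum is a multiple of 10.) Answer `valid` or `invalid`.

valid

From the right, keep odd positions and double even positions (subtract 9 from any doubled value over 9):
  doubled (positions 2,4,...): 3 3 6 4 8 7 5 → sum 36
  kept (positions 1,3,...): 4 0 3 7 3 5 1 1 → sum 24
Total = 60.
60 mod 10 = 0, so the number is valid.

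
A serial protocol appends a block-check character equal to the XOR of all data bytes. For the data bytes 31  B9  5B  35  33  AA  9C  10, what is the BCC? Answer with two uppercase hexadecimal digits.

F3

XOR the bytes together:
  start with 0x31
  0x31 ⊕ 0xB9 = 0x88
  0x88 ⊕ 0x5B = 0xD3
  0xD3 ⊕ 0x35 = 0xE6
  0xE6 ⊕ 0x33 = 0xD5
  0xD5 ⊕ 0xAA = 0x7F
  0x7F ⊕ 0x9C = 0xE3
  0xE3 ⊕ 0x10 = 0xF3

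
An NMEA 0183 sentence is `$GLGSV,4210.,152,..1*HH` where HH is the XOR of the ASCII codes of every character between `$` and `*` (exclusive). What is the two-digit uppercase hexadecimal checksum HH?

XOR the ASCII codes of the payload characters:
  'G' = 0x47 → acc = 0x47
  'L' = 0x4C → acc = 0x0B
  'G' = 0x47 → acc = 0x4C
  'S' = 0x53 → acc = 0x1F
  'V' = 0x56 → acc = 0x49
  ',' = 0x2C → acc = 0x65
  '4' = 0x34 → acc = 0x51
  '2' = 0x32 → acc = 0x63
  '1' = 0x31 → acc = 0x52
  '0' = 0x30 → acc = 0x62
  '.' = 0x2E → acc = 0x4C
  ',' = 0x2C → acc = 0x60
  '1' = 0x31 → acc = 0x51
  '5' = 0x35 → acc = 0x64
  '2' = 0x32 → acc = 0x56
  ',' = 0x2C → acc = 0x7A
  '.' = 0x2E → acc = 0x54
  '.' = 0x2E → acc = 0x7A
  '1' = 0x31 → acc = 0x4B
Checksum = 0x4B.

4B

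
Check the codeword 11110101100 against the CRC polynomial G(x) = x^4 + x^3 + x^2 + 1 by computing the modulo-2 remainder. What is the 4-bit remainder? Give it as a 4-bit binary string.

Modulo-2 division of 11110101100 by 11101:
  pos 0: 11110 XOR 11101 = 00011
  pos 3: 11101 XOR 11101 = 00000
Remainder = 0100 (nonzero — an error is detected).

0100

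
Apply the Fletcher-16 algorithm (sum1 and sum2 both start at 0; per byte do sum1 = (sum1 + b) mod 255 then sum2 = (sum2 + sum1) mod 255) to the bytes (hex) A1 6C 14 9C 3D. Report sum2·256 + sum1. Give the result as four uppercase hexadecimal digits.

8CFB

Running sums (mod 255):
  after byte 0 (A1): sum1=161, sum2=161
  after byte 1 (6C): sum1=14, sum2=175
  after byte 2 (14): sum1=34, sum2=209
  after byte 3 (9C): sum1=190, sum2=144
  after byte 4 (3D): sum1=251, sum2=140
Checksum = sum2·256 + sum1 = 140·256 + 251 = 36091 = 0x8CFB.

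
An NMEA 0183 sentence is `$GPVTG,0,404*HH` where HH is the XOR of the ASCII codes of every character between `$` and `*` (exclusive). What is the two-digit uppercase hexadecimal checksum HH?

XOR the ASCII codes of the payload characters:
  'G' = 0x47 → acc = 0x47
  'P' = 0x50 → acc = 0x17
  'V' = 0x56 → acc = 0x41
  'T' = 0x54 → acc = 0x15
  'G' = 0x47 → acc = 0x52
  ',' = 0x2C → acc = 0x7E
  '0' = 0x30 → acc = 0x4E
  ',' = 0x2C → acc = 0x62
  '4' = 0x34 → acc = 0x56
  '0' = 0x30 → acc = 0x66
  '4' = 0x34 → acc = 0x52
Checksum = 0x52.

52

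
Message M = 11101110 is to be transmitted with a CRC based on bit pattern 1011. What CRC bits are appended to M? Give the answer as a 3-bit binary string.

001

Append 3 zeros: 11101110000. Divide by 1011 (XOR where the leading bit is 1):
  pos 0: 1110 XOR 1011 = 0101
  pos 1: 1011 XOR 1011 = 0000
  pos 5: 1100 XOR 1011 = 0111
  pos 6: 1110 XOR 1011 = 0101
  pos 7: 1010 XOR 1011 = 0001
Remainder (last 3 bits) = 001. This is the CRC / FCS.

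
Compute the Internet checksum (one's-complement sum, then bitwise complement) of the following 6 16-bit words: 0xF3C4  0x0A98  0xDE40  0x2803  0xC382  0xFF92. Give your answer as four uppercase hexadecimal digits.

One's-complement addition (fold any carry out of bit 15 back into bit 0):
  0xF3C4 + 0x0A98 = 0x0FE5C
  0xFE5C + 0xDE40 = 0x1DC9C → wrap carry → 0xDC9D
  0xDC9D + 0x2803 = 0x104A0 → wrap carry → 0x04A1
  0x04A1 + 0xC382 = 0x0C823
  0xC823 + 0xFF92 = 0x1C7B5 → wrap carry → 0xC7B6
One's-complement sum = 0xC7B6.
Checksum = ~0xC7B6 & 0xFFFF = 0x3849.

3849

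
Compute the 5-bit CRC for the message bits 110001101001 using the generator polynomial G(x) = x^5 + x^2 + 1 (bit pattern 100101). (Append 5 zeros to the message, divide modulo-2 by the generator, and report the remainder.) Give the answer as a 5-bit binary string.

11010

Append 5 zeros: 11000110100100000. Divide by 100101 (XOR where the leading bit is 1):
  pos 0: 110001 XOR 100101 = 010100
  pos 1: 101001 XOR 100101 = 001100
  pos 3: 110001 XOR 100101 = 010100
  pos 4: 101000 XOR 100101 = 001101
  pos 6: 110101 XOR 100101 = 010000
  pos 7: 100000 XOR 100101 = 000101
  pos 10: 101000 XOR 100101 = 001101
Remainder (last 5 bits) = 11010. This is the CRC / FCS.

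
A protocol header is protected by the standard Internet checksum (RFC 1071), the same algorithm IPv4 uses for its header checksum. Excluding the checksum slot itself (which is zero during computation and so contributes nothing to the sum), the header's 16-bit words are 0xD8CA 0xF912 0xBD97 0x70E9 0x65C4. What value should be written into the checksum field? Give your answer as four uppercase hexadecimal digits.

99DC

One's-complement addition (fold any carry out of bit 15 back into bit 0):
  0xD8CA + 0xF912 = 0x1D1DC → wrap carry → 0xD1DD
  0xD1DD + 0xBD97 = 0x18F74 → wrap carry → 0x8F75
  0x8F75 + 0x70E9 = 0x1005E → wrap carry → 0x005F
  0x005F + 0x65C4 = 0x06623
One's-complement sum = 0x6623.
Checksum = ~0x6623 & 0xFFFF = 0x99DC.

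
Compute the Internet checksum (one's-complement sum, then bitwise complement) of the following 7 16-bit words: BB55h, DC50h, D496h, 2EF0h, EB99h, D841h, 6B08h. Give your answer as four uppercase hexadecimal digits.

One's-complement addition (fold any carry out of bit 15 back into bit 0):
  0xBB55 + 0xDC50 = 0x197A5 → wrap carry → 0x97A6
  0x97A6 + 0xD496 = 0x16C3C → wrap carry → 0x6C3D
  0x6C3D + 0x2EF0 = 0x09B2D
  0x9B2D + 0xEB99 = 0x186C6 → wrap carry → 0x86C7
  0x86C7 + 0xD841 = 0x15F08 → wrap carry → 0x5F09
  0x5F09 + 0x6B08 = 0x0CA11
One's-complement sum = 0xCA11.
Checksum = ~0xCA11 & 0xFFFF = 0x35EE.

35EE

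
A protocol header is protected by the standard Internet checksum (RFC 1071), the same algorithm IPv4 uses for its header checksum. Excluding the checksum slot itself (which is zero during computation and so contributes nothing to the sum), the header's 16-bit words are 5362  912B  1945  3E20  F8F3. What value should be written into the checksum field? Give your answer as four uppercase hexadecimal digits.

CB18

One's-complement addition (fold any carry out of bit 15 back into bit 0):
  0x5362 + 0x912B = 0x0E48D
  0xE48D + 0x1945 = 0x0FDD2
  0xFDD2 + 0x3E20 = 0x13BF2 → wrap carry → 0x3BF3
  0x3BF3 + 0xF8F3 = 0x134E6 → wrap carry → 0x34E7
One's-complement sum = 0x34E7.
Checksum = ~0x34E7 & 0xFFFF = 0xCB18.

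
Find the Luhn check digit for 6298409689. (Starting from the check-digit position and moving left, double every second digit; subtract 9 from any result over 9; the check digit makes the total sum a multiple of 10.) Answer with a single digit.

1

Partial digits right→left: 9 8 6 9 0 4 8 9 2 6
Double every second digit counting from the check-digit position (so the 1st, 3rd, 5th, ... of the partial from the right).
  doubled (with −9 where >9): 9 3 0 7 4 → sum 23
  kept as-is: 8 9 4 9 6 → sum 36
Total = 23 + 36 = 59.
Check digit = (10 − (59 mod 10)) mod 10 = 1.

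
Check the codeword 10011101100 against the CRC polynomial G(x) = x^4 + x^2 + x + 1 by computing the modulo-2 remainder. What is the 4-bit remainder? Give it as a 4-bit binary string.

Modulo-2 division of 10011101100 by 10111:
  pos 0: 10011 XOR 10111 = 00100
  pos 2: 10010 XOR 10111 = 00101
  pos 4: 10111 XOR 10111 = 00000
Remainder = 0000 (zero — the frame passes the CRC check).

0000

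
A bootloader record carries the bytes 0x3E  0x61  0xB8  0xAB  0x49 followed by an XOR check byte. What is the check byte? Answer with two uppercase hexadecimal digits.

05

XOR the bytes together:
  start with 0x3E
  0x3E ⊕ 0x61 = 0x5F
  0x5F ⊕ 0xB8 = 0xE7
  0xE7 ⊕ 0xAB = 0x4C
  0x4C ⊕ 0x49 = 0x05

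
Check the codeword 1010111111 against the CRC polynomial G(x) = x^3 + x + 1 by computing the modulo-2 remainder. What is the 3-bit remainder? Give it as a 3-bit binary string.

000

Modulo-2 division of 1010111111 by 1011:
  pos 0: 1010 XOR 1011 = 0001
  pos 3: 1111 XOR 1011 = 0100
  pos 4: 1001 XOR 1011 = 0010
  pos 6: 1011 XOR 1011 = 0000
Remainder = 000 (zero — the frame passes the CRC check).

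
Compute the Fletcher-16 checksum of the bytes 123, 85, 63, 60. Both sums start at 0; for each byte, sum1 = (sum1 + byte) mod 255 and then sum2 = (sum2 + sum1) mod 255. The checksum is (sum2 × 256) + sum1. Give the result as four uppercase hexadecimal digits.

Running sums (mod 255):
  after byte 0 (123): sum1=123, sum2=123
  after byte 1 (85): sum1=208, sum2=76
  after byte 2 (63): sum1=16, sum2=92
  after byte 3 (60): sum1=76, sum2=168
Checksum = sum2·256 + sum1 = 168·256 + 76 = 43084 = 0xA84C.

A84C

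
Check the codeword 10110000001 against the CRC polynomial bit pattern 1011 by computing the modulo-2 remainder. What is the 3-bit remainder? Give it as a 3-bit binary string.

001

Modulo-2 division of 10110000001 by 1011:
  pos 0: 1011 XOR 1011 = 0000
Remainder = 001 (nonzero — an error is detected).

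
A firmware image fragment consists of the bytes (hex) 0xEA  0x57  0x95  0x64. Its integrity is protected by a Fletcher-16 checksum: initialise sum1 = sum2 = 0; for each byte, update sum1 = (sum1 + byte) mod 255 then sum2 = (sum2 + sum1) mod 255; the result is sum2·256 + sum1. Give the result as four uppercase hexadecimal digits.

413C

Running sums (mod 255):
  after byte 0 (0xEA): sum1=234, sum2=234
  after byte 1 (0x57): sum1=66, sum2=45
  after byte 2 (0x95): sum1=215, sum2=5
  after byte 3 (0x64): sum1=60, sum2=65
Checksum = sum2·256 + sum1 = 65·256 + 60 = 16700 = 0x413C.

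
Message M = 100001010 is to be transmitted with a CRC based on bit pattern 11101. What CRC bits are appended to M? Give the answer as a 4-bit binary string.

0001

Append 4 zeros: 1000010100000. Divide by 11101 (XOR where the leading bit is 1):
  pos 0: 10000 XOR 11101 = 01101
  pos 1: 11011 XOR 11101 = 00110
  pos 3: 11001 XOR 11101 = 00100
  pos 5: 10000 XOR 11101 = 01101
  pos 6: 11010 XOR 11101 = 00111
  pos 8: 11100 XOR 11101 = 00001
Remainder (last 4 bits) = 0001. This is the CRC / FCS.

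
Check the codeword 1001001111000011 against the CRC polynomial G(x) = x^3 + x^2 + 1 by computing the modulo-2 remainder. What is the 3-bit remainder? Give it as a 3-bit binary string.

Modulo-2 division of 1001001111000011 by 1101:
  pos 0: 1001 XOR 1101 = 0100
  pos 1: 1000 XOR 1101 = 0101
  pos 2: 1010 XOR 1101 = 0111
  pos 3: 1111 XOR 1101 = 0010
  pos 5: 1011 XOR 1101 = 0110
  pos 6: 1101 XOR 1101 = 0000
Remainder = 011 (nonzero — an error is detected).

011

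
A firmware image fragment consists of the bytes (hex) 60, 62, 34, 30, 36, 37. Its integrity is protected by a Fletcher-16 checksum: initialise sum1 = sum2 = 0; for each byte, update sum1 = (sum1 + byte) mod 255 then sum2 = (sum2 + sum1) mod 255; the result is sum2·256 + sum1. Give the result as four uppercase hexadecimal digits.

Running sums (mod 255):
  after byte 0 (60): sum1=96, sum2=96
  after byte 1 (62): sum1=194, sum2=35
  after byte 2 (34): sum1=246, sum2=26
  after byte 3 (30): sum1=39, sum2=65
  after byte 4 (36): sum1=93, sum2=158
  after byte 5 (37): sum1=148, sum2=51
Checksum = sum2·256 + sum1 = 51·256 + 148 = 13204 = 0x3394.

3394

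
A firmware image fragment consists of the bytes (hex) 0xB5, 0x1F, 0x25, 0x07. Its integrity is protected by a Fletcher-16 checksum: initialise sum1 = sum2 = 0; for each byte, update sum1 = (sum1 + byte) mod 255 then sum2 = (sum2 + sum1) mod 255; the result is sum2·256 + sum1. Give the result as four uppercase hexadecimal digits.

Running sums (mod 255):
  after byte 0 (0xB5): sum1=181, sum2=181
  after byte 1 (0x1F): sum1=212, sum2=138
  after byte 2 (0x25): sum1=249, sum2=132
  after byte 3 (0x07): sum1=1, sum2=133
Checksum = sum2·256 + sum1 = 133·256 + 1 = 34049 = 0x8501.

8501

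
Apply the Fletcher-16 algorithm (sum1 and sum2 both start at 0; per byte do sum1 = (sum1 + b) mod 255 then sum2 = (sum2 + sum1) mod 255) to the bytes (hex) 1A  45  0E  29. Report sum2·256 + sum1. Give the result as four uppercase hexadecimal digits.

Running sums (mod 255):
  after byte 0 (1A): sum1=26, sum2=26
  after byte 1 (45): sum1=95, sum2=121
  after byte 2 (0E): sum1=109, sum2=230
  after byte 3 (29): sum1=150, sum2=125
Checksum = sum2·256 + sum1 = 125·256 + 150 = 32150 = 0x7D96.

7D96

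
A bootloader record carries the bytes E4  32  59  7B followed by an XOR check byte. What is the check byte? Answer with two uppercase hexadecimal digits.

XOR the bytes together:
  start with 0xE4
  0xE4 ⊕ 0x32 = 0xD6
  0xD6 ⊕ 0x59 = 0x8F
  0x8F ⊕ 0x7B = 0xF4

F4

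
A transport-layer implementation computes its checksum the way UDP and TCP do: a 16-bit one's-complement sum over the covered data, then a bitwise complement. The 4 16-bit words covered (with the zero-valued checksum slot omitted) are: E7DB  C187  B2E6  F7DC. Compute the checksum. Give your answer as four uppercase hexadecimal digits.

One's-complement addition (fold any carry out of bit 15 back into bit 0):
  0xE7DB + 0xC187 = 0x1A962 → wrap carry → 0xA963
  0xA963 + 0xB2E6 = 0x15C49 → wrap carry → 0x5C4A
  0x5C4A + 0xF7DC = 0x15426 → wrap carry → 0x5427
One's-complement sum = 0x5427.
Checksum = ~0x5427 & 0xFFFF = 0xABD8.

ABD8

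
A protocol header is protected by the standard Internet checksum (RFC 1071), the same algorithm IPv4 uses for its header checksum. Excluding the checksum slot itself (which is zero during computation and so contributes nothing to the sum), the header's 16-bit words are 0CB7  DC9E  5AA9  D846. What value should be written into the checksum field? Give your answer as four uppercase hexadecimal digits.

E3B9

One's-complement addition (fold any carry out of bit 15 back into bit 0):
  0x0CB7 + 0xDC9E = 0x0E955
  0xE955 + 0x5AA9 = 0x143FE → wrap carry → 0x43FF
  0x43FF + 0xD846 = 0x11C45 → wrap carry → 0x1C46
One's-complement sum = 0x1C46.
Checksum = ~0x1C46 & 0xFFFF = 0xE3B9.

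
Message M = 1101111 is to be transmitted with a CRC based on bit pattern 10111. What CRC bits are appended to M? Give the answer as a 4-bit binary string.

Append 4 zeros: 11011110000. Divide by 10111 (XOR where the leading bit is 1):
  pos 0: 11011 XOR 10111 = 01100
  pos 1: 11001 XOR 10111 = 01110
  pos 2: 11101 XOR 10111 = 01010
  pos 3: 10100 XOR 10111 = 00011
  pos 6: 11000 XOR 10111 = 01111
Remainder (last 4 bits) = 1111. This is the CRC / FCS.

1111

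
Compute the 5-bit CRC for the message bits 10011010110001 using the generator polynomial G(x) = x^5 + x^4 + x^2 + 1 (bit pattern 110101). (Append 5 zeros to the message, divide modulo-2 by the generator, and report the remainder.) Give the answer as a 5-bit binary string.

00100

Append 5 zeros: 1001101011000100000. Divide by 110101 (XOR where the leading bit is 1):
  pos 0: 100110 XOR 110101 = 010011
  pos 1: 100111 XOR 110101 = 010010
  pos 2: 100100 XOR 110101 = 010001
  pos 3: 100011 XOR 110101 = 010110
  pos 4: 101101 XOR 110101 = 011000
  pos 5: 110000 XOR 110101 = 000101
  pos 8: 101001 XOR 110101 = 011100
  pos 9: 111000 XOR 110101 = 001101
  pos 11: 110100 XOR 110101 = 000001
Remainder (last 5 bits) = 00100. This is the CRC / FCS.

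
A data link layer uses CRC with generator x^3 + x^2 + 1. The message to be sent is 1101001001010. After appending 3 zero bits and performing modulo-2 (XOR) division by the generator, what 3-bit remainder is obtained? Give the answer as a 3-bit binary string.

101

Append 3 zeros: 1101001001010000. Divide by 1101 (XOR where the leading bit is 1):
  pos 0: 1101 XOR 1101 = 0000
  pos 6: 1001 XOR 1101 = 0100
  pos 7: 1000 XOR 1101 = 0101
  pos 8: 1011 XOR 1101 = 0110
  pos 9: 1100 XOR 1101 = 0001
  pos 12: 1000 XOR 1101 = 0101
Remainder (last 3 bits) = 101. This is the CRC / FCS.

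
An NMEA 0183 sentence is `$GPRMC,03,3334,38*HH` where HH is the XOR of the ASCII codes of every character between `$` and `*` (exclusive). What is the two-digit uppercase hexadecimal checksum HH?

XOR the ASCII codes of the payload characters:
  'G' = 0x47 → acc = 0x47
  'P' = 0x50 → acc = 0x17
  'R' = 0x52 → acc = 0x45
  'M' = 0x4D → acc = 0x08
  'C' = 0x43 → acc = 0x4B
  ',' = 0x2C → acc = 0x67
  '0' = 0x30 → acc = 0x57
  '3' = 0x33 → acc = 0x64
  ',' = 0x2C → acc = 0x48
  '3' = 0x33 → acc = 0x7B
  '3' = 0x33 → acc = 0x48
  '3' = 0x33 → acc = 0x7B
  '4' = 0x34 → acc = 0x4F
  ',' = 0x2C → acc = 0x63
  '3' = 0x33 → acc = 0x50
  '8' = 0x38 → acc = 0x68
Checksum = 0x68.

68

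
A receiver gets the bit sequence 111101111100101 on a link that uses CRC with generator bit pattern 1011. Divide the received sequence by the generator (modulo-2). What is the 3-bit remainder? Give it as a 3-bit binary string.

Modulo-2 division of 111101111100101 by 1011:
  pos 0: 1111 XOR 1011 = 0100
  pos 1: 1000 XOR 1011 = 0011
  pos 3: 1111 XOR 1011 = 0100
  pos 4: 1001 XOR 1011 = 0010
  pos 6: 1011 XOR 1011 = 0000
Remainder = 101 (nonzero — an error is detected).

101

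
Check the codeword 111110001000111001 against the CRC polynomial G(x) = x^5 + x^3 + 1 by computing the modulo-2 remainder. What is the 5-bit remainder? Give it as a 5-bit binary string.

Modulo-2 division of 111110001000111001 by 101001:
  pos 0: 111110 XOR 101001 = 010111
  pos 1: 101110 XOR 101001 = 000111
  pos 4: 111010 XOR 101001 = 010011
  pos 5: 100110 XOR 101001 = 001111
  pos 7: 111101 XOR 101001 = 010100
  pos 8: 101001 XOR 101001 = 000000
Remainder = 01001 (nonzero — an error is detected).

01001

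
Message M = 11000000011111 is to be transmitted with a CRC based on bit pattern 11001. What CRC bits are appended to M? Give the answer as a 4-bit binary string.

Append 4 zeros: 110000000111110000. Divide by 11001 (XOR where the leading bit is 1):
  pos 0: 11000 XOR 11001 = 00001
  pos 4: 10000 XOR 11001 = 01001
  pos 5: 10011 XOR 11001 = 01010
  pos 6: 10101 XOR 11001 = 01100
  pos 7: 11001 XOR 11001 = 00000
  pos 12: 11000 XOR 11001 = 00001
Remainder (last 4 bits) = 0010. This is the CRC / FCS.

0010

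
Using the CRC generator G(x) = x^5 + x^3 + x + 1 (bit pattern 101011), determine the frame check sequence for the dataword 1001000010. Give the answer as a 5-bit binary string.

Append 5 zeros: 100100001000000. Divide by 101011 (XOR where the leading bit is 1):
  pos 0: 100100 XOR 101011 = 001111
  pos 2: 111100 XOR 101011 = 010111
  pos 3: 101111 XOR 101011 = 000100
  pos 6: 100000 XOR 101011 = 001011
  pos 8: 101100 XOR 101011 = 000111
Remainder (last 5 bits) = 01110. This is the CRC / FCS.

01110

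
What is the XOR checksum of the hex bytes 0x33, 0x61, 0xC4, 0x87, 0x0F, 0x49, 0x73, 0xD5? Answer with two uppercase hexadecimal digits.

F1

XOR the bytes together:
  start with 0x33
  0x33 ⊕ 0x61 = 0x52
  0x52 ⊕ 0xC4 = 0x96
  0x96 ⊕ 0x87 = 0x11
  0x11 ⊕ 0x0F = 0x1E
  0x1E ⊕ 0x49 = 0x57
  0x57 ⊕ 0x73 = 0x24
  0x24 ⊕ 0xD5 = 0xF1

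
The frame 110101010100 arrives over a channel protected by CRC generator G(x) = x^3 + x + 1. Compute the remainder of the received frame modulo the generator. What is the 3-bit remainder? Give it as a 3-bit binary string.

Modulo-2 division of 110101010100 by 1011:
  pos 0: 1101 XOR 1011 = 0110
  pos 1: 1100 XOR 1011 = 0111
  pos 2: 1111 XOR 1011 = 0100
  pos 3: 1000 XOR 1011 = 0011
  pos 5: 1110 XOR 1011 = 0101
  pos 6: 1011 XOR 1011 = 0000
Remainder = 000 (zero — the frame passes the CRC check).

000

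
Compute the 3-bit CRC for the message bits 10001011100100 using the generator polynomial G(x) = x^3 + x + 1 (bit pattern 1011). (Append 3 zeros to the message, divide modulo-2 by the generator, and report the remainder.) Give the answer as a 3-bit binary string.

001

Append 3 zeros: 10001011100100000. Divide by 1011 (XOR where the leading bit is 1):
  pos 0: 1000 XOR 1011 = 0011
  pos 2: 1110 XOR 1011 = 0101
  pos 3: 1011 XOR 1011 = 0000
  pos 7: 1100 XOR 1011 = 0111
  pos 8: 1111 XOR 1011 = 0100
  pos 9: 1000 XOR 1011 = 0011
  pos 11: 1100 XOR 1011 = 0111
  pos 12: 1110 XOR 1011 = 0101
  pos 13: 1010 XOR 1011 = 0001
Remainder (last 3 bits) = 001. This is the CRC / FCS.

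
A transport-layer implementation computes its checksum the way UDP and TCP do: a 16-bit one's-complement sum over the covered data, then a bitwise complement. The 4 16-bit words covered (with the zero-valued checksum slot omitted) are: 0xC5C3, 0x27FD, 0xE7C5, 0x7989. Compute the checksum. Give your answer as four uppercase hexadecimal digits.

B0EF

One's-complement addition (fold any carry out of bit 15 back into bit 0):
  0xC5C3 + 0x27FD = 0x0EDC0
  0xEDC0 + 0xE7C5 = 0x1D585 → wrap carry → 0xD586
  0xD586 + 0x7989 = 0x14F0F → wrap carry → 0x4F10
One's-complement sum = 0x4F10.
Checksum = ~0x4F10 & 0xFFFF = 0xB0EF.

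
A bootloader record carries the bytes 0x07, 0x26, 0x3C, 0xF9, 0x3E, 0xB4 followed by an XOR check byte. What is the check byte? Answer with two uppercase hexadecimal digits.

6E

XOR the bytes together:
  start with 0x07
  0x07 ⊕ 0x26 = 0x21
  0x21 ⊕ 0x3C = 0x1D
  0x1D ⊕ 0xF9 = 0xE4
  0xE4 ⊕ 0x3E = 0xDA
  0xDA ⊕ 0xB4 = 0x6E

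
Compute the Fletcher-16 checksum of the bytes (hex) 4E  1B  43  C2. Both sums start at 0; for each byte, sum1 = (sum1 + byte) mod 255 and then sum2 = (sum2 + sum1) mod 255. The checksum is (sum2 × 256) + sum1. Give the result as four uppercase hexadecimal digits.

Running sums (mod 255):
  after byte 0 (4E): sum1=78, sum2=78
  after byte 1 (1B): sum1=105, sum2=183
  after byte 2 (43): sum1=172, sum2=100
  after byte 3 (C2): sum1=111, sum2=211
Checksum = sum2·256 + sum1 = 211·256 + 111 = 54127 = 0xD36F.

D36F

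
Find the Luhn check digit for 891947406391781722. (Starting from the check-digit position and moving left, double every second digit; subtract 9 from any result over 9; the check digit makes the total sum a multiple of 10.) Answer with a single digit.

1

Partial digits right→left: 2 2 7 1 8 7 1 9 3 6 0 4 7 4 9 1 9 8
Double every second digit counting from the check-digit position (so the 1st, 3rd, 5th, ... of the partial from the right).
  doubled (with −9 where >9): 4 5 7 2 6 0 5 9 9 → sum 47
  kept as-is: 2 1 7 9 6 4 4 1 8 → sum 42
Total = 47 + 42 = 89.
Check digit = (10 − (89 mod 10)) mod 10 = 1.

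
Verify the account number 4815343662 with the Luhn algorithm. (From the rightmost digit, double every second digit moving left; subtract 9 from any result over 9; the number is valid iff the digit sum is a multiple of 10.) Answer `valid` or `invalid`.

valid

From the right, keep odd positions and double even positions (subtract 9 from any doubled value over 9):
  doubled (positions 2,4,...): 3 6 6 2 8 → sum 25
  kept (positions 1,3,...): 2 6 4 5 8 → sum 25
Total = 50.
50 mod 10 = 0, so the number is valid.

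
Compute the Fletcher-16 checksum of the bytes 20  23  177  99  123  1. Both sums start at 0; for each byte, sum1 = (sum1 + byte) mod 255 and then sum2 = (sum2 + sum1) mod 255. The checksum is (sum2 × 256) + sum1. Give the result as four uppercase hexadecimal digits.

Running sums (mod 255):
  after byte 0 (20): sum1=20, sum2=20
  after byte 1 (23): sum1=43, sum2=63
  after byte 2 (177): sum1=220, sum2=28
  after byte 3 (99): sum1=64, sum2=92
  after byte 4 (123): sum1=187, sum2=24
  after byte 5 (1): sum1=188, sum2=212
Checksum = sum2·256 + sum1 = 212·256 + 188 = 54460 = 0xD4BC.

D4BC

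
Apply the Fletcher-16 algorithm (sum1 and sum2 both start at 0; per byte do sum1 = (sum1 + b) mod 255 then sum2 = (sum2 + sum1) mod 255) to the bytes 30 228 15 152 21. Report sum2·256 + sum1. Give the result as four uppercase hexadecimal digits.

Running sums (mod 255):
  after byte 0 (30): sum1=30, sum2=30
  after byte 1 (228): sum1=3, sum2=33
  after byte 2 (15): sum1=18, sum2=51
  after byte 3 (152): sum1=170, sum2=221
  after byte 4 (21): sum1=191, sum2=157
Checksum = sum2·256 + sum1 = 157·256 + 191 = 40383 = 0x9DBF.

9DBF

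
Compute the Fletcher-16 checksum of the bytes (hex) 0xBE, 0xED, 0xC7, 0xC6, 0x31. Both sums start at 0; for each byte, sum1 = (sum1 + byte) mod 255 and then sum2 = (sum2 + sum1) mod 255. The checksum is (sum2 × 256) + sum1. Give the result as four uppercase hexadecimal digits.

876C

Running sums (mod 255):
  after byte 0 (0xBE): sum1=190, sum2=190
  after byte 1 (0xED): sum1=172, sum2=107
  after byte 2 (0xC7): sum1=116, sum2=223
  after byte 3 (0xC6): sum1=59, sum2=27
  after byte 4 (0x31): sum1=108, sum2=135
Checksum = sum2·256 + sum1 = 135·256 + 108 = 34668 = 0x876C.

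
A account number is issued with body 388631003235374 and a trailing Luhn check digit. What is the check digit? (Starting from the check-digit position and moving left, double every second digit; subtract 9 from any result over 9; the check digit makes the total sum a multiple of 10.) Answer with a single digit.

6

Partial digits right→left: 4 7 3 5 3 2 3 0 0 1 3 6 8 8 3
Double every second digit counting from the check-digit position (so the 1st, 3rd, 5th, ... of the partial from the right).
  doubled (with −9 where >9): 8 6 6 6 0 6 7 6 → sum 45
  kept as-is: 7 5 2 0 1 6 8 → sum 29
Total = 45 + 29 = 74.
Check digit = (10 − (74 mod 10)) mod 10 = 6.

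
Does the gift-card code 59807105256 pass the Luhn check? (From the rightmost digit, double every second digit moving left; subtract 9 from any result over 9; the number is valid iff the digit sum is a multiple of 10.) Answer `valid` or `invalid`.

invalid

From the right, keep odd positions and double even positions (subtract 9 from any doubled value over 9):
  doubled (positions 2,4,...): 1 1 2 0 9 → sum 13
  kept (positions 1,3,...): 6 2 0 7 8 5 → sum 28
Total = 41.
41 mod 10 = 1, so the number is invalid.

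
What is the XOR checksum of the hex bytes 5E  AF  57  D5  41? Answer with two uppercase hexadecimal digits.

32

XOR the bytes together:
  start with 0x5E
  0x5E ⊕ 0xAF = 0xF1
  0xF1 ⊕ 0x57 = 0xA6
  0xA6 ⊕ 0xD5 = 0x73
  0x73 ⊕ 0x41 = 0x32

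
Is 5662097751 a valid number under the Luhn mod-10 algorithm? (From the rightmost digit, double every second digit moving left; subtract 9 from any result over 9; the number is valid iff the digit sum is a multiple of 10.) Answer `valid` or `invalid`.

invalid

From the right, keep odd positions and double even positions (subtract 9 from any doubled value over 9):
  doubled (positions 2,4,...): 1 5 0 3 1 → sum 10
  kept (positions 1,3,...): 1 7 9 2 6 → sum 25
Total = 35.
35 mod 10 = 5, so the number is invalid.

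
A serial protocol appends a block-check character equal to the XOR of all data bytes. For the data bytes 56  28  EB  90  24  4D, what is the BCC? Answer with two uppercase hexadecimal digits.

6C

XOR the bytes together:
  start with 0x56
  0x56 ⊕ 0x28 = 0x7E
  0x7E ⊕ 0xEB = 0x95
  0x95 ⊕ 0x90 = 0x05
  0x05 ⊕ 0x24 = 0x21
  0x21 ⊕ 0x4D = 0x6C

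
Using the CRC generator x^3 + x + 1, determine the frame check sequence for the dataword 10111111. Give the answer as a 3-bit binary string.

111

Append 3 zeros: 10111111000. Divide by 1011 (XOR where the leading bit is 1):
  pos 0: 1011 XOR 1011 = 0000
  pos 4: 1111 XOR 1011 = 0100
  pos 5: 1000 XOR 1011 = 0011
  pos 7: 1100 XOR 1011 = 0111
Remainder (last 3 bits) = 111. This is the CRC / FCS.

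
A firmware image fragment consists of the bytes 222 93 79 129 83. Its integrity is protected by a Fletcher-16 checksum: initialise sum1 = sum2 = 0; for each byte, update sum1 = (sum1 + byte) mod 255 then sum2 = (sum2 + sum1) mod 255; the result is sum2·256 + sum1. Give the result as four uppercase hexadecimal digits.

1460

Running sums (mod 255):
  after byte 0 (222): sum1=222, sum2=222
  after byte 1 (93): sum1=60, sum2=27
  after byte 2 (79): sum1=139, sum2=166
  after byte 3 (129): sum1=13, sum2=179
  after byte 4 (83): sum1=96, sum2=20
Checksum = sum2·256 + sum1 = 20·256 + 96 = 5216 = 0x1460.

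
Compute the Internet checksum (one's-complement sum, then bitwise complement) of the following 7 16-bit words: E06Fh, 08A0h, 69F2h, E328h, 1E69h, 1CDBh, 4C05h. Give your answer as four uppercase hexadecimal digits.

One's-complement addition (fold any carry out of bit 15 back into bit 0):
  0xE06F + 0x08A0 = 0x0E90F
  0xE90F + 0x69F2 = 0x15301 → wrap carry → 0x5302
  0x5302 + 0xE328 = 0x1362A → wrap carry → 0x362B
  0x362B + 0x1E69 = 0x05494
  0x5494 + 0x1CDB = 0x0716F
  0x716F + 0x4C05 = 0x0BD74
One's-complement sum = 0xBD74.
Checksum = ~0xBD74 & 0xFFFF = 0x428B.

428B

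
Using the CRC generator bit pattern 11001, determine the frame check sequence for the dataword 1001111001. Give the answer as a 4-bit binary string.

Append 4 zeros: 10011110010000. Divide by 11001 (XOR where the leading bit is 1):
  pos 0: 10011 XOR 11001 = 01010
  pos 1: 10101 XOR 11001 = 01100
  pos 2: 11001 XOR 11001 = 00000
  pos 9: 10000 XOR 11001 = 01001
Remainder (last 4 bits) = 1001. This is the CRC / FCS.

1001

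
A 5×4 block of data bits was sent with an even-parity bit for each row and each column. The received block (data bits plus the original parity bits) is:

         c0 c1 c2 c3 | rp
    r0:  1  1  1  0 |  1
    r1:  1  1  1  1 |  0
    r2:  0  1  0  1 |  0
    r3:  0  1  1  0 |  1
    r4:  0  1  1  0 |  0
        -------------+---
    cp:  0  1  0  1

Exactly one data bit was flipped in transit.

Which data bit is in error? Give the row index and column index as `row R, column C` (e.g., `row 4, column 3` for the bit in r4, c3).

row 3, column 3

Recompute each row's even parity and compare to rp:
  r0: data parity 1, sent rp 1 → ok
  r1: data parity 0, sent rp 0 → ok
  r2: data parity 0, sent rp 0 → ok
  r3: data parity 0, sent rp 1 → mismatch
  r4: data parity 0, sent rp 0 → ok
Recompute each column's even parity and compare to cp:
  c0: data parity 0, sent cp 0 → ok
  c1: data parity 1, sent cp 1 → ok
  c2: data parity 0, sent cp 0 → ok
  c3: data parity 0, sent cp 1 → mismatch
Exactly one row (r3) and one column (c3) fail → the flipped bit is at their intersection.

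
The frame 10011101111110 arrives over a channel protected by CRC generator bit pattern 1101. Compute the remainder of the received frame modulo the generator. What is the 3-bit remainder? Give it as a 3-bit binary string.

100

Modulo-2 division of 10011101111110 by 1101:
  pos 0: 1001 XOR 1101 = 0100
  pos 1: 1001 XOR 1101 = 0100
  pos 2: 1001 XOR 1101 = 0100
  pos 3: 1000 XOR 1101 = 0101
  pos 4: 1011 XOR 1101 = 0110
  pos 5: 1101 XOR 1101 = 0000
  pos 9: 1111 XOR 1101 = 0010
Remainder = 100 (nonzero — an error is detected).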